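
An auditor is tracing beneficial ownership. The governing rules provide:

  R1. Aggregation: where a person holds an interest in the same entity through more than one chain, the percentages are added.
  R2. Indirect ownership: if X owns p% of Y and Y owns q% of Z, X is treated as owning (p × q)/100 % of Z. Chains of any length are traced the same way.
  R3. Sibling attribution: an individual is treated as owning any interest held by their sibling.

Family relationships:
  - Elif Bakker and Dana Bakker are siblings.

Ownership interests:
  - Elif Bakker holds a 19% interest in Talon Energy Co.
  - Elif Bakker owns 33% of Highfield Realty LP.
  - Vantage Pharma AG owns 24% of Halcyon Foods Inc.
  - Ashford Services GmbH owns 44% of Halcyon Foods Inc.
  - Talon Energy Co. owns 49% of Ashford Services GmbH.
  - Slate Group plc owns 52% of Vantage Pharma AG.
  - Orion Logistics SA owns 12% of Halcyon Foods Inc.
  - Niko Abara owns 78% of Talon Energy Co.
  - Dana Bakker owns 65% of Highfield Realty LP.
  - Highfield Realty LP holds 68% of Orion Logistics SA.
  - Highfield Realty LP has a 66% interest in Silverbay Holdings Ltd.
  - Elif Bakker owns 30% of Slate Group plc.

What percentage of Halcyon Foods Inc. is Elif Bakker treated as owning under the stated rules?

By sibling attribution (R3), Elif Bakker is treated as also owning Dana Bakker's interest in Highfield Realty LP, giving 33% + 65% = 98%.
Chain via Highfield Realty LP → Orion Logistics SA (R2): 98% × 68% × 12% = 7.9968% of Halcyon Foods Inc.
Chain via Talon Energy Co. → Ashford Services GmbH (R2): 19% × 49% × 44% = 4.0964% of Halcyon Foods Inc.
Chain via Slate Group plc → Vantage Pharma AG (R2): 30% × 52% × 24% = 3.744% of Halcyon Foods Inc.
Aggregating (R1): 7.9968% + 4.0964% + 3.744% = 15.8372%.

15.8372%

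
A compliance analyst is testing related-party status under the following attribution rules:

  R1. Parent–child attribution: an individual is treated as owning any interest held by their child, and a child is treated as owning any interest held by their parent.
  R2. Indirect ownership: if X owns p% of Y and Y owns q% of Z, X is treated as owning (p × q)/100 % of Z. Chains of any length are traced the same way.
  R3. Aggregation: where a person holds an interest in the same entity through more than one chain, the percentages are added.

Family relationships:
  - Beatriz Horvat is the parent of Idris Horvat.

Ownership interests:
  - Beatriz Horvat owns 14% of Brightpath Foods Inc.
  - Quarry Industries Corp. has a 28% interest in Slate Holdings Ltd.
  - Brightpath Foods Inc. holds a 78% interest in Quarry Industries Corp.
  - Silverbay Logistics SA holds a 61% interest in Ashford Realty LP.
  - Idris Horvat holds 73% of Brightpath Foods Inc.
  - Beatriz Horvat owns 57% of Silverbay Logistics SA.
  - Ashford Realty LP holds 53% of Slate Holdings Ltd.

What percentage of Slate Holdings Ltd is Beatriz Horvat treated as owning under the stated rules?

By parent–child attribution (R1), Beatriz Horvat is treated as also owning Idris Horvat's interest in Brightpath Foods Inc, giving 14% + 73% = 87%.
Chain via Silverbay Logistics SA → Ashford Realty LP (R2): 57% × 61% × 53% = 18.4281% of Slate Holdings Ltd.
Chain via Brightpath Foods Inc. → Quarry Industries Corp. (R2): 87% × 78% × 28% = 19.0008% of Slate Holdings Ltd.
Aggregating (R3): 18.4281% + 19.0008% = 37.4289%.

37.4289%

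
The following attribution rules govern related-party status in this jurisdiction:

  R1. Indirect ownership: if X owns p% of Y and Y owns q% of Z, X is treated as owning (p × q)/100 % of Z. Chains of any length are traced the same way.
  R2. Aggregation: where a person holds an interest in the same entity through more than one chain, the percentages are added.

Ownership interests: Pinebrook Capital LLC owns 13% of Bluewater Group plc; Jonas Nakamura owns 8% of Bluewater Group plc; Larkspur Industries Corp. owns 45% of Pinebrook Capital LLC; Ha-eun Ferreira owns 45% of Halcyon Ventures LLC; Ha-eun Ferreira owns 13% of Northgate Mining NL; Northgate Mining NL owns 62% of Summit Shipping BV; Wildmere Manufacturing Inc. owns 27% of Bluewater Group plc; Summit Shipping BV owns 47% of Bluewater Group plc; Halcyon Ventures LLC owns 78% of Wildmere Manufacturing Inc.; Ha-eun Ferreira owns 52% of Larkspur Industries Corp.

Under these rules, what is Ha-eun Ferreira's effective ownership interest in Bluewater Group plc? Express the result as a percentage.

Chain via Halcyon Ventures LLC → Wildmere Manufacturing Inc. (R1): 45% × 78% × 27% = 9.477% of Bluewater Group plc.
Chain via Larkspur Industries Corp. → Pinebrook Capital LLC (R1): 52% × 45% × 13% = 3.042% of Bluewater Group plc.
Chain via Northgate Mining NL → Summit Shipping BV (R1): 13% × 62% × 47% = 3.7882% of Bluewater Group plc.
Aggregating (R2): 9.477% + 3.042% + 3.7882% = 16.3072%.

16.3072%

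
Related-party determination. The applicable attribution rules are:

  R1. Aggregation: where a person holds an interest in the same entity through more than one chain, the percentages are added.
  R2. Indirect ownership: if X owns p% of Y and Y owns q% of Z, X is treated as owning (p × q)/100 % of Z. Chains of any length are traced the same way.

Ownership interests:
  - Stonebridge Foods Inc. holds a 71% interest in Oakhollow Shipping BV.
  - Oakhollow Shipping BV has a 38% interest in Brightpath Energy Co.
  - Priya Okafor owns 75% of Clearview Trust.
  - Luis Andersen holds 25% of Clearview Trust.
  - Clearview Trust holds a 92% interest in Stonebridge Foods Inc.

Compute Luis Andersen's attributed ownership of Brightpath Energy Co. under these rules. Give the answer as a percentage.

6.2054%

Chain via Clearview Trust → Stonebridge Foods Inc. → Oakhollow Shipping BV (R2): 25% × 92% × 71% × 38% = 6.2054% of Brightpath Energy Co.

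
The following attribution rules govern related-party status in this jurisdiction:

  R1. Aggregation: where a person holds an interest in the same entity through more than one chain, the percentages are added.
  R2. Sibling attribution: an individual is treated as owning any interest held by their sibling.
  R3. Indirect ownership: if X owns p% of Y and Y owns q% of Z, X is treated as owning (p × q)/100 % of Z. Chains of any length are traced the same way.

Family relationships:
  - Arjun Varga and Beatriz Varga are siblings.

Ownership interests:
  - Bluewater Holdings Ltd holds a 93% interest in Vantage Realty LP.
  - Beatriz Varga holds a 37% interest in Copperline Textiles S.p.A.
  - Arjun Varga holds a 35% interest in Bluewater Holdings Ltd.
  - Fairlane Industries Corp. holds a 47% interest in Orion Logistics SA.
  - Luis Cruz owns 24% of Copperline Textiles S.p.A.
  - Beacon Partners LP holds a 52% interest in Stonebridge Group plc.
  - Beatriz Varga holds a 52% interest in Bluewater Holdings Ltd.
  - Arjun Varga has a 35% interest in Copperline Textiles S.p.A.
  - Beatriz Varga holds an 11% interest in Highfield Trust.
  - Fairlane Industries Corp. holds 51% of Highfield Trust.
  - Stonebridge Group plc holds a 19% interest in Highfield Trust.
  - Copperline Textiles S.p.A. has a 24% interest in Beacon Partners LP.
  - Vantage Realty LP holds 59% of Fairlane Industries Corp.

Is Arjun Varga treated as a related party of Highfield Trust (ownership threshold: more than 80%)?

By sibling attribution (R2), Arjun Varga is treated as also owning Beatriz Varga's interest in Bluewater Holdings Ltd, giving 35% + 52% = 87%.
By sibling attribution (R2), Arjun Varga is treated as also owning Beatriz Varga's interest in Copperline Textiles S.p.A, giving 35% + 37% = 72%.
By sibling attribution (R2), Arjun Varga is treated as owning Beatriz Varga's 11% interest in Highfield Trust.
Chain via Bluewater Holdings Ltd → Vantage Realty LP → Fairlane Industries Corp. (R3): 87% × 93% × 59% × 51% = 24.345819% of Highfield Trust.
Chain via Copperline Textiles S.p.A. → Beacon Partners LP → Stonebridge Group plc (R3): 72% × 24% × 52% × 19% = 1.707264% of Highfield Trust.
Direct interest in Highfield Trust: 11%.
Aggregating (R1): 24.345819% + 1.707264% + 11% = 37.053083%.
37.053083% does not exceed the 80% threshold, so Arjun is not a related party to Highfield Trust.

No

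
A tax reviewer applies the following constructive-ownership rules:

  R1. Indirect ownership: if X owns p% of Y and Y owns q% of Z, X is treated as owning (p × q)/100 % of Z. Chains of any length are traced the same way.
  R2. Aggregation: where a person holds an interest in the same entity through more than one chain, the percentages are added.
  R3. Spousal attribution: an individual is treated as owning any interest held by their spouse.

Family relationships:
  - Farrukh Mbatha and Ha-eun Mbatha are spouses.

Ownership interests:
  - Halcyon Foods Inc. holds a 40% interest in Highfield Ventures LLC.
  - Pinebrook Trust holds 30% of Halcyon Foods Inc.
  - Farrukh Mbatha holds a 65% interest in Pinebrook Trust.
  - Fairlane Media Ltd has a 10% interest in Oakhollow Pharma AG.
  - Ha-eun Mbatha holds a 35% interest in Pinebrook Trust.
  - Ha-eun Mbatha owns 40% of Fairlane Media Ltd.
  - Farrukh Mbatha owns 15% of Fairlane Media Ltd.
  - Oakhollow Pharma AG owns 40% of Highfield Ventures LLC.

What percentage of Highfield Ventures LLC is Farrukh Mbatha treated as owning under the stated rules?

By spousal attribution (R3), Farrukh Mbatha is treated as also owning Ha-eun Mbatha's interest in Fairlane Media Ltd, giving 15% + 40% = 55%.
By spousal attribution (R3), Farrukh Mbatha is treated as also owning Ha-eun Mbatha's interest in Pinebrook Trust, giving 65% + 35% = 100%.
Chain via Fairlane Media Ltd → Oakhollow Pharma AG (R1): 55% × 10% × 40% = 2.2% of Highfield Ventures LLC.
Chain via Pinebrook Trust → Halcyon Foods Inc. (R1): 100% × 30% × 40% = 12% of Highfield Ventures LLC.
Aggregating (R2): 2.2% + 12% = 14.2%.

14.2%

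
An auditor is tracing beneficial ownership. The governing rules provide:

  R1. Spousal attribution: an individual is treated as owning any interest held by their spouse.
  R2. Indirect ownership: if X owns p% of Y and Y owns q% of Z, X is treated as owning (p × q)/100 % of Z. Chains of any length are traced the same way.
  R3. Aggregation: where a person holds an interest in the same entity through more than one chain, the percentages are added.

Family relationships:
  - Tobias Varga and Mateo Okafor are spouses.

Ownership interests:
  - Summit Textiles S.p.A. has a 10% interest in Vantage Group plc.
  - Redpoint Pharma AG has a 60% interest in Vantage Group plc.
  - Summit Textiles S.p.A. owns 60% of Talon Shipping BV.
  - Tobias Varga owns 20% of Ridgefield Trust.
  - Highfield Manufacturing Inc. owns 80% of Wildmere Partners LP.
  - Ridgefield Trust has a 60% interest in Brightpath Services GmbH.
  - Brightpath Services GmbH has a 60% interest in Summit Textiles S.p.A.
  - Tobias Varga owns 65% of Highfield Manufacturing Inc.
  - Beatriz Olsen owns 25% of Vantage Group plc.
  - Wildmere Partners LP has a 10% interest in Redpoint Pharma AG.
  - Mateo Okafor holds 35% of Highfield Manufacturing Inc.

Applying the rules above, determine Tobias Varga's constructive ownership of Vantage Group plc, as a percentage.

By spousal attribution (R1), Tobias Varga is treated as also owning Mateo Okafor's interest in Highfield Manufacturing Inc, giving 65% + 35% = 100%.
Chain via Highfield Manufacturing Inc. → Wildmere Partners LP → Redpoint Pharma AG (R2): 100% × 80% × 10% × 60% = 4.8% of Vantage Group plc.
Chain via Ridgefield Trust → Brightpath Services GmbH → Summit Textiles S.p.A. (R2): 20% × 60% × 60% × 10% = 0.72% of Vantage Group plc.
Aggregating (R3): 4.8% + 0.72% = 5.52%.

5.52%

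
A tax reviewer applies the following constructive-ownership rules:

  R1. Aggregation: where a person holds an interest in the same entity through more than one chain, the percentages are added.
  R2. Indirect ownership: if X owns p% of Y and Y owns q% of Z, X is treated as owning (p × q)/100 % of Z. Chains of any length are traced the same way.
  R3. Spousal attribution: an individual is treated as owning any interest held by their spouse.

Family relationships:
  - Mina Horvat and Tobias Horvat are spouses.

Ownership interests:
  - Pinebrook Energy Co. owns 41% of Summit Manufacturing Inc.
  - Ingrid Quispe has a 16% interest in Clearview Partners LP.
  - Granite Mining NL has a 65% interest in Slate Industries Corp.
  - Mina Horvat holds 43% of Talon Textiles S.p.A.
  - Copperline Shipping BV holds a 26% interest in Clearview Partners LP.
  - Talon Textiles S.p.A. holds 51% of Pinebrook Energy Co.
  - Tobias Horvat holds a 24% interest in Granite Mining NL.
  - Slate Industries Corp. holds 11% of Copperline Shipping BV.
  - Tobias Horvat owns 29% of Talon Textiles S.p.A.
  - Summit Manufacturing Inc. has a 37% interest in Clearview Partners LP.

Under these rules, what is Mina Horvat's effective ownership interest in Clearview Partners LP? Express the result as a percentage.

6.016584%

By spousal attribution (R3), Mina Horvat is treated as also owning Tobias Horvat's interest in Talon Textiles S.p.A, giving 43% + 29% = 72%.
By spousal attribution (R3), Mina Horvat is treated as owning Tobias Horvat's 24% interest in Granite Mining NL.
Chain via Talon Textiles S.p.A. → Pinebrook Energy Co. → Summit Manufacturing Inc. (R2): 72% × 51% × 41% × 37% = 5.570424% of Clearview Partners LP.
Chain via Granite Mining NL → Slate Industries Corp. → Copperline Shipping BV (R2): 24% × 65% × 11% × 26% = 0.44616% of Clearview Partners LP.
Aggregating (R1): 5.570424% + 0.44616% = 6.016584%.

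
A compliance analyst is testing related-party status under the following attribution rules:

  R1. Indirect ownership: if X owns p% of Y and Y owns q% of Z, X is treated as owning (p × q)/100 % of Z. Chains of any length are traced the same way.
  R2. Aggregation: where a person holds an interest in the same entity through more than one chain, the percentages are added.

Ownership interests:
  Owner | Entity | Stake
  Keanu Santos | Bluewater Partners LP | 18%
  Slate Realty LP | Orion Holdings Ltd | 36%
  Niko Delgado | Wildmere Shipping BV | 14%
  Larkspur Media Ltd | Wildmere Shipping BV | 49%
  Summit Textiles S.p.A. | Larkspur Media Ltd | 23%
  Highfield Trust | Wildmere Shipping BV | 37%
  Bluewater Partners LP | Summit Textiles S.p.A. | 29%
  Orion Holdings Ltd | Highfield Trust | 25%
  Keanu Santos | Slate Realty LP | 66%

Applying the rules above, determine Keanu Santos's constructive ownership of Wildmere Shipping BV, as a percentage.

2.786094%

Chain via Slate Realty LP → Orion Holdings Ltd → Highfield Trust (R1): 66% × 36% × 25% × 37% = 2.1978% of Wildmere Shipping BV.
Chain via Bluewater Partners LP → Summit Textiles S.p.A. → Larkspur Media Ltd (R1): 18% × 29% × 23% × 49% = 0.588294% of Wildmere Shipping BV.
Aggregating (R2): 2.1978% + 0.588294% = 2.786094%.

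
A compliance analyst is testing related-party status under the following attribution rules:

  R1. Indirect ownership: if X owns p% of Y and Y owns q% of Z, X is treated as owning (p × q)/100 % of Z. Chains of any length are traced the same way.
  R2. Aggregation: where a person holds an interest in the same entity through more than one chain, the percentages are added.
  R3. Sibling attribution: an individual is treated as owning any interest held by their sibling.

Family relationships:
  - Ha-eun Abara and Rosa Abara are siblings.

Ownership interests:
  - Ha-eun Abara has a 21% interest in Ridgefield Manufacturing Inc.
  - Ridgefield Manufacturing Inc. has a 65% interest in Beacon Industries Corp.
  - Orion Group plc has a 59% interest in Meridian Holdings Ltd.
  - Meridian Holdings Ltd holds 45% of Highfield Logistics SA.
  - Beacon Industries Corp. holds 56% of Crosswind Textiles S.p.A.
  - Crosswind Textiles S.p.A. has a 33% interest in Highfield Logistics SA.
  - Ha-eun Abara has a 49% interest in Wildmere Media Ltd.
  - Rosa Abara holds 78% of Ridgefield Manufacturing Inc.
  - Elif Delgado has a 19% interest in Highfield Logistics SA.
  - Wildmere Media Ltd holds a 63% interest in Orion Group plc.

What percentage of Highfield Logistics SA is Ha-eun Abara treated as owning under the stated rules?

By sibling attribution (R3), Ha-eun Abara is treated as also owning Rosa Abara's interest in Ridgefield Manufacturing Inc, giving 21% + 78% = 99%.
Chain via Ridgefield Manufacturing Inc. → Beacon Industries Corp. → Crosswind Textiles S.p.A. (R1): 99% × 65% × 56% × 33% = 11.89188% of Highfield Logistics SA.
Chain via Wildmere Media Ltd → Orion Group plc → Meridian Holdings Ltd (R1): 49% × 63% × 59% × 45% = 8.195985% of Highfield Logistics SA.
Aggregating (R2): 11.89188% + 8.195985% = 20.087865%.

20.087865%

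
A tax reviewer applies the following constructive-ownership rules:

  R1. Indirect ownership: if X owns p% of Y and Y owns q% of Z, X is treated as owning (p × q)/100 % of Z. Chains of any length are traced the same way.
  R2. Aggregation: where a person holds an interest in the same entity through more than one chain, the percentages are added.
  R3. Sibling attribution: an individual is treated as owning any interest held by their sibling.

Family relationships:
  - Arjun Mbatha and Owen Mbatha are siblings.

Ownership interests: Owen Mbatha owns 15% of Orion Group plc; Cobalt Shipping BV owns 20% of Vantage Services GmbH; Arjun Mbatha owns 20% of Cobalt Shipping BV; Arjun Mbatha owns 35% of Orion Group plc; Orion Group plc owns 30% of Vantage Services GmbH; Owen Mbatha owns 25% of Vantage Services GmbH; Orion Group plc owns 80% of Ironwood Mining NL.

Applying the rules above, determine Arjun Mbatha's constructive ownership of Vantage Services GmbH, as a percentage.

By sibling attribution (R3), Arjun Mbatha is treated as also owning Owen Mbatha's interest in Orion Group plc, giving 35% + 15% = 50%.
By sibling attribution (R3), Arjun Mbatha is treated as owning Owen Mbatha's 25% interest in Vantage Services GmbH.
Chain via Orion Group plc (R1): 50% × 30% = 15% of Vantage Services GmbH.
Chain via Cobalt Shipping BV (R1): 20% × 20% = 4% of Vantage Services GmbH.
Direct interest in Vantage Services GmbH: 25%.
Aggregating (R2): 15% + 4% + 25% = 44%.

44%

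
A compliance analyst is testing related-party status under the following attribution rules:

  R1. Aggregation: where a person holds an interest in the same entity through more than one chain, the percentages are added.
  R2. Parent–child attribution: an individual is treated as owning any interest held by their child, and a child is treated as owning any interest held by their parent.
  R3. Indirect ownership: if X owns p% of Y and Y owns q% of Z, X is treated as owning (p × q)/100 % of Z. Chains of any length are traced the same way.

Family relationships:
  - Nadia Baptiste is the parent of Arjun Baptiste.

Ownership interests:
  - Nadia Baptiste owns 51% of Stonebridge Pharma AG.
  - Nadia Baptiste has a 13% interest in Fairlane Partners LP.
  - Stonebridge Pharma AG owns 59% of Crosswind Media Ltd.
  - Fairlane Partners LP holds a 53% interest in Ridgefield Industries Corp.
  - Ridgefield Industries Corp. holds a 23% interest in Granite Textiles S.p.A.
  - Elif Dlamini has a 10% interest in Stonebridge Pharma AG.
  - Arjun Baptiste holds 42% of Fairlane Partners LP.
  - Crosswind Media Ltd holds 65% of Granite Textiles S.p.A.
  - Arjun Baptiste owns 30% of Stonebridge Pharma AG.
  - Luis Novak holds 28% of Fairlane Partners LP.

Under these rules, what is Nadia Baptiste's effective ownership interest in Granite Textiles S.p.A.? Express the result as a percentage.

By parent–child attribution (R2), Nadia Baptiste is treated as also owning Arjun Baptiste's interest in Fairlane Partners LP, giving 13% + 42% = 55%.
By parent–child attribution (R2), Nadia Baptiste is treated as also owning Arjun Baptiste's interest in Stonebridge Pharma AG, giving 51% + 30% = 81%.
Chain via Fairlane Partners LP → Ridgefield Industries Corp. (R3): 55% × 53% × 23% = 6.7045% of Granite Textiles S.p.A.
Chain via Stonebridge Pharma AG → Crosswind Media Ltd (R3): 81% × 59% × 65% = 31.0635% of Granite Textiles S.p.A.
Aggregating (R1): 6.7045% + 31.0635% = 37.768%.

37.768%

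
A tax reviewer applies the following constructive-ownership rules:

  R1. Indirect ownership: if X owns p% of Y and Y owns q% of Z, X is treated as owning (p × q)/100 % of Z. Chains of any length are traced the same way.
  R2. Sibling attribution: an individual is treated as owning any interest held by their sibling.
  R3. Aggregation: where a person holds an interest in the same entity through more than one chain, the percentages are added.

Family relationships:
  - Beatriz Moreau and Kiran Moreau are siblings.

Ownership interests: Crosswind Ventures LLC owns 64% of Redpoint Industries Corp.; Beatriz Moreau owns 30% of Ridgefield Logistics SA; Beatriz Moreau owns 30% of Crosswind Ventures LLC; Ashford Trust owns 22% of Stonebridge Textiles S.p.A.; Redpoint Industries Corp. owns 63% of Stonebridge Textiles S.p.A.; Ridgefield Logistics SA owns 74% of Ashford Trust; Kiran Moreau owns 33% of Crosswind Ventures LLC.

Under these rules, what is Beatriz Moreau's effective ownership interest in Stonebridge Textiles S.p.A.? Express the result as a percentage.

By sibling attribution (R2), Beatriz Moreau is treated as also owning Kiran Moreau's interest in Crosswind Ventures LLC, giving 30% + 33% = 63%.
Chain via Crosswind Ventures LLC → Redpoint Industries Corp. (R1): 63% × 64% × 63% = 25.4016% of Stonebridge Textiles S.p.A.
Chain via Ridgefield Logistics SA → Ashford Trust (R1): 30% × 74% × 22% = 4.884% of Stonebridge Textiles S.p.A.
Aggregating (R3): 25.4016% + 4.884% = 30.2856%.

30.2856%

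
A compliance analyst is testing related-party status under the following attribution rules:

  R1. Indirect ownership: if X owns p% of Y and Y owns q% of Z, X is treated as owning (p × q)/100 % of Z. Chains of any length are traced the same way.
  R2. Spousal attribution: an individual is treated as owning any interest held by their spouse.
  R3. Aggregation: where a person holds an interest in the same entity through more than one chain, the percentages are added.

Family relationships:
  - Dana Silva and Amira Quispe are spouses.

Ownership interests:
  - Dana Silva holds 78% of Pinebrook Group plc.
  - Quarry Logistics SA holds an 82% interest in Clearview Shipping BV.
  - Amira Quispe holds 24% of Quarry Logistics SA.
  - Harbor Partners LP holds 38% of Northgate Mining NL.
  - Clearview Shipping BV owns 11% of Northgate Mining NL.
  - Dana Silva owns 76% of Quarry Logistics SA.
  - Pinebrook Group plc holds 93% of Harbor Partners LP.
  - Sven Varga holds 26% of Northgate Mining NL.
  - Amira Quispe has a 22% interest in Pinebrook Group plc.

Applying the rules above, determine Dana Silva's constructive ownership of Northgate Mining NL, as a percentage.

44.36%

By spousal attribution (R2), Dana Silva is treated as also owning Amira Quispe's interest in Quarry Logistics SA, giving 76% + 24% = 100%.
By spousal attribution (R2), Dana Silva is treated as also owning Amira Quispe's interest in Pinebrook Group plc, giving 78% + 22% = 100%.
Chain via Quarry Logistics SA → Clearview Shipping BV (R1): 100% × 82% × 11% = 9.02% of Northgate Mining NL.
Chain via Pinebrook Group plc → Harbor Partners LP (R1): 100% × 93% × 38% = 35.34% of Northgate Mining NL.
Aggregating (R3): 9.02% + 35.34% = 44.36%.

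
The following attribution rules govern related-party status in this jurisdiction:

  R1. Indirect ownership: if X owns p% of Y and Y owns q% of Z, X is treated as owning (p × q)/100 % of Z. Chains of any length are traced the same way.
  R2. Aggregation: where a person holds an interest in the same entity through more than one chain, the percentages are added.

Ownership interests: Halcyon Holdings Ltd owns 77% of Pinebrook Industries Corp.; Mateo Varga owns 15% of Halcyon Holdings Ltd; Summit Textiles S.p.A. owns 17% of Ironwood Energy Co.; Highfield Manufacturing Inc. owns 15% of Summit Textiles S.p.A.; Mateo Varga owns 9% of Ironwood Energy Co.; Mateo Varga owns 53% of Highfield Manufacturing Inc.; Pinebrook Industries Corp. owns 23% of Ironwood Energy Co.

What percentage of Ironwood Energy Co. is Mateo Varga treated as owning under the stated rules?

13.008%

Chain via Halcyon Holdings Ltd → Pinebrook Industries Corp. (R1): 15% × 77% × 23% = 2.6565% of Ironwood Energy Co.
Chain via Highfield Manufacturing Inc. → Summit Textiles S.p.A. (R1): 53% × 15% × 17% = 1.3515% of Ironwood Energy Co.
Direct interest in Ironwood Energy Co: 9%.
Aggregating (R2): 2.6565% + 1.3515% + 9% = 13.008%.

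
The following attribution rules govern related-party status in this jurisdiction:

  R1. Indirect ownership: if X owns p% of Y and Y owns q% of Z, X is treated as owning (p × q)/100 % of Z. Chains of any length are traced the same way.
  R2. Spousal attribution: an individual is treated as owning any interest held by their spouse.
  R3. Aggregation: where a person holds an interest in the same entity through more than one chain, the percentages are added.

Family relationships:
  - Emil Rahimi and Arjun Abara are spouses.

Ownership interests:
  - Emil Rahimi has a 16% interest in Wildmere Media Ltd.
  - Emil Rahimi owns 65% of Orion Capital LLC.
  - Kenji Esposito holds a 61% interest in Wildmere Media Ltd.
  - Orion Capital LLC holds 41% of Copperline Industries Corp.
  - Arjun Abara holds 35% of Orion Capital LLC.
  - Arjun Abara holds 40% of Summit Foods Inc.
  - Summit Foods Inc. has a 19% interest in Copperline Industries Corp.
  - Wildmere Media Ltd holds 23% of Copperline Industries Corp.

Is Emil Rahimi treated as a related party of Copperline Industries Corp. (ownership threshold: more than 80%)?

By spousal attribution (R2), Emil Rahimi is treated as also owning Arjun Abara's interest in Orion Capital LLC, giving 65% + 35% = 100%.
By spousal attribution (R2), Emil Rahimi is treated as owning Arjun Abara's 40% interest in Summit Foods Inc.
Chain via Orion Capital LLC (R1): 100% × 41% = 41% of Copperline Industries Corp.
Chain via Wildmere Media Ltd (R1): 16% × 23% = 3.68% of Copperline Industries Corp.
Chain via Summit Foods Inc. (R1): 40% × 19% = 7.6% of Copperline Industries Corp.
Aggregating (R3): 41% + 3.68% + 7.6% = 52.28%.
52.28% does not exceed the 80% threshold, so Emil is not a related party to Copperline Industries Corp.

No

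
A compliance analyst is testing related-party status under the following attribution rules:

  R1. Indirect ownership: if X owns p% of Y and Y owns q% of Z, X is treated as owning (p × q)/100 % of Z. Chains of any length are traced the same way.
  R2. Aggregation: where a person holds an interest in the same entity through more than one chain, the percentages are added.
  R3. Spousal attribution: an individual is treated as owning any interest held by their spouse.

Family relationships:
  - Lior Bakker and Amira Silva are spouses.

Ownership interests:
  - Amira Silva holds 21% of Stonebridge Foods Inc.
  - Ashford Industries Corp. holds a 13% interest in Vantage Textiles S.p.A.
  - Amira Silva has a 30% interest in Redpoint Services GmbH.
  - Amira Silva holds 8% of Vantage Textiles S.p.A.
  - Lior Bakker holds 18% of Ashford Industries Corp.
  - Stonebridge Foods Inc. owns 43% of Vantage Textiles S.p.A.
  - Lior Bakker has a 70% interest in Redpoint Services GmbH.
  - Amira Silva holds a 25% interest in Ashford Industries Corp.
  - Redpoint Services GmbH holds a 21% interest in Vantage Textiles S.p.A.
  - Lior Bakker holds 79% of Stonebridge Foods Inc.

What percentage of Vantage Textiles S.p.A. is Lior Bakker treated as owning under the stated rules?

77.59%

By spousal attribution (R3), Lior Bakker is treated as also owning Amira Silva's interest in Redpoint Services GmbH, giving 70% + 30% = 100%.
By spousal attribution (R3), Lior Bakker is treated as also owning Amira Silva's interest in Stonebridge Foods Inc, giving 79% + 21% = 100%.
By spousal attribution (R3), Lior Bakker is treated as also owning Amira Silva's interest in Ashford Industries Corp, giving 18% + 25% = 43%.
By spousal attribution (R3), Lior Bakker is treated as owning Amira Silva's 8% interest in Vantage Textiles S.p.A.
Chain via Redpoint Services GmbH (R1): 100% × 21% = 21% of Vantage Textiles S.p.A.
Chain via Stonebridge Foods Inc. (R1): 100% × 43% = 43% of Vantage Textiles S.p.A.
Chain via Ashford Industries Corp. (R1): 43% × 13% = 5.59% of Vantage Textiles S.p.A.
Direct interest in Vantage Textiles S.p.A: 8%.
Aggregating (R2): 21% + 43% + 5.59% + 8% = 77.59%.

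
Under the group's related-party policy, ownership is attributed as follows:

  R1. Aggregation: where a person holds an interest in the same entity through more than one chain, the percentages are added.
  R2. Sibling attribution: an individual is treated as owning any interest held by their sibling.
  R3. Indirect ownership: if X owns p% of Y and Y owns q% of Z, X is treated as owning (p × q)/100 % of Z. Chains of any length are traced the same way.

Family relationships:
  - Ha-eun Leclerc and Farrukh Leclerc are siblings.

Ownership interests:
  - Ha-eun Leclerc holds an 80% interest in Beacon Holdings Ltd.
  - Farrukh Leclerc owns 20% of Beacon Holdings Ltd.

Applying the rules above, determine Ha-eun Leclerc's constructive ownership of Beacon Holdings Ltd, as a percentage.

By sibling attribution (R2), Ha-eun Leclerc is treated as also owning Farrukh Leclerc's interest in Beacon Holdings Ltd, giving 80% + 20% = 100%.
Direct interest in Beacon Holdings Ltd: 100%.

100%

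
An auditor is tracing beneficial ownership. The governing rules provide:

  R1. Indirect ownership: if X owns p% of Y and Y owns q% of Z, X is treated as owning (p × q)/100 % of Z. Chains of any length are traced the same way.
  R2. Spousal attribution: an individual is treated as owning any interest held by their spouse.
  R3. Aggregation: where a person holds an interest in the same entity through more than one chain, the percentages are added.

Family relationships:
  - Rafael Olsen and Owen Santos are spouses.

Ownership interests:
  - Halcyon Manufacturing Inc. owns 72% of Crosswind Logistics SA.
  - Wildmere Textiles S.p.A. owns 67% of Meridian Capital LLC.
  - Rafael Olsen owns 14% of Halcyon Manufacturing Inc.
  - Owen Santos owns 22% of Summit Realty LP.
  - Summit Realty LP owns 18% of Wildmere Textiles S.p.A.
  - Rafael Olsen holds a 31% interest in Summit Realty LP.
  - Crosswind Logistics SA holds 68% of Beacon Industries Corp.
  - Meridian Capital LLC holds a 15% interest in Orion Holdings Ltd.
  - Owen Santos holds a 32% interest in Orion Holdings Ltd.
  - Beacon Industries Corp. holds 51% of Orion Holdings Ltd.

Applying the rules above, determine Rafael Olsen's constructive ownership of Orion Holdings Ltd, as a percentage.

36.454514%

By spousal attribution (R2), Rafael Olsen is treated as also owning Owen Santos's interest in Summit Realty LP, giving 31% + 22% = 53%.
By spousal attribution (R2), Rafael Olsen is treated as owning Owen Santos's 32% interest in Orion Holdings Ltd.
Chain via Summit Realty LP → Wildmere Textiles S.p.A. → Meridian Capital LLC (R1): 53% × 18% × 67% × 15% = 0.95877% of Orion Holdings Ltd.
Chain via Halcyon Manufacturing Inc. → Crosswind Logistics SA → Beacon Industries Corp. (R1): 14% × 72% × 68% × 51% = 3.495744% of Orion Holdings Ltd.
Direct interest in Orion Holdings Ltd: 32%.
Aggregating (R3): 0.95877% + 3.495744% + 32% = 36.454514%.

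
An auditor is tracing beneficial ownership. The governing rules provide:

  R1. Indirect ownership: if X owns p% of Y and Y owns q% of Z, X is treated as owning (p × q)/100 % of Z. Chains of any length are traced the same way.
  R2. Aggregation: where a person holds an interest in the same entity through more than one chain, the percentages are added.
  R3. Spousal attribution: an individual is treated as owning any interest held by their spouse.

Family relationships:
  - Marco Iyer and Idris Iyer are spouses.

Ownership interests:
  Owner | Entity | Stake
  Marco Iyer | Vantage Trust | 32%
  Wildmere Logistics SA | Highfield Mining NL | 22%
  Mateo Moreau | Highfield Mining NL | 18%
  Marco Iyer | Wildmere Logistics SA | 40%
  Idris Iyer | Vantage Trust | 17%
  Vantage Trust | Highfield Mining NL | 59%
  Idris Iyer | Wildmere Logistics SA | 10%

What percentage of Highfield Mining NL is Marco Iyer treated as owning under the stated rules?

By spousal attribution (R3), Marco Iyer is treated as also owning Idris Iyer's interest in Vantage Trust, giving 32% + 17% = 49%.
By spousal attribution (R3), Marco Iyer is treated as also owning Idris Iyer's interest in Wildmere Logistics SA, giving 40% + 10% = 50%.
Chain via Vantage Trust (R1): 49% × 59% = 28.91% of Highfield Mining NL.
Chain via Wildmere Logistics SA (R1): 50% × 22% = 11% of Highfield Mining NL.
Aggregating (R2): 28.91% + 11% = 39.91%.

39.91%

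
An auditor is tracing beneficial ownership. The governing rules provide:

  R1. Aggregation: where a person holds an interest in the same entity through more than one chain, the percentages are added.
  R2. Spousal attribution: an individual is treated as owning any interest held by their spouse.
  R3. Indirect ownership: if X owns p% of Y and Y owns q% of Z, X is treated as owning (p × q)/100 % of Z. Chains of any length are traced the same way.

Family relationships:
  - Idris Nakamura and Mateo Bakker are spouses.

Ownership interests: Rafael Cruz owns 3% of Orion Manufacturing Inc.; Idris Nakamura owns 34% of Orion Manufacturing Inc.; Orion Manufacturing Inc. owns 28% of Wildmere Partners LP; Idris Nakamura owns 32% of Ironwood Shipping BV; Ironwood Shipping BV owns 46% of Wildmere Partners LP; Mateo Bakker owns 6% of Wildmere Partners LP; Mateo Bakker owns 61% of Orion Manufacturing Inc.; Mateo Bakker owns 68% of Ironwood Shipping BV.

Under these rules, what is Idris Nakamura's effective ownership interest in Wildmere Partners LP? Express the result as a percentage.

78.6%

By spousal attribution (R2), Idris Nakamura is treated as also owning Mateo Bakker's interest in Ironwood Shipping BV, giving 32% + 68% = 100%.
By spousal attribution (R2), Idris Nakamura is treated as also owning Mateo Bakker's interest in Orion Manufacturing Inc, giving 34% + 61% = 95%.
By spousal attribution (R2), Idris Nakamura is treated as owning Mateo Bakker's 6% interest in Wildmere Partners LP.
Chain via Ironwood Shipping BV (R3): 100% × 46% = 46% of Wildmere Partners LP.
Chain via Orion Manufacturing Inc. (R3): 95% × 28% = 26.6% of Wildmere Partners LP.
Direct interest in Wildmere Partners LP: 6%.
Aggregating (R1): 46% + 26.6% + 6% = 78.6%.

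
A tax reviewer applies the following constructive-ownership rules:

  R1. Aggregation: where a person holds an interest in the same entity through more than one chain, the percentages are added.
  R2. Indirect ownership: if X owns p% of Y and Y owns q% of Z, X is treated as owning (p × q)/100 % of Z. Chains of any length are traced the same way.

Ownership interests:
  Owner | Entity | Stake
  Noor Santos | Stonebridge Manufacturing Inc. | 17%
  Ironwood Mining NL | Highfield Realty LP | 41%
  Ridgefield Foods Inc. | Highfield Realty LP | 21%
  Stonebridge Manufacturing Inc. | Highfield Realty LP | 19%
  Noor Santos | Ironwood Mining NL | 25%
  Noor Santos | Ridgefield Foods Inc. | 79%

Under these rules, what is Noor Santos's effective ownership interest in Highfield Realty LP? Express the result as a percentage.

30.07%

Chain via Stonebridge Manufacturing Inc. (R2): 17% × 19% = 3.23% of Highfield Realty LP.
Chain via Ironwood Mining NL (R2): 25% × 41% = 10.25% of Highfield Realty LP.
Chain via Ridgefield Foods Inc. (R2): 79% × 21% = 16.59% of Highfield Realty LP.
Aggregating (R1): 3.23% + 10.25% + 16.59% = 30.07%.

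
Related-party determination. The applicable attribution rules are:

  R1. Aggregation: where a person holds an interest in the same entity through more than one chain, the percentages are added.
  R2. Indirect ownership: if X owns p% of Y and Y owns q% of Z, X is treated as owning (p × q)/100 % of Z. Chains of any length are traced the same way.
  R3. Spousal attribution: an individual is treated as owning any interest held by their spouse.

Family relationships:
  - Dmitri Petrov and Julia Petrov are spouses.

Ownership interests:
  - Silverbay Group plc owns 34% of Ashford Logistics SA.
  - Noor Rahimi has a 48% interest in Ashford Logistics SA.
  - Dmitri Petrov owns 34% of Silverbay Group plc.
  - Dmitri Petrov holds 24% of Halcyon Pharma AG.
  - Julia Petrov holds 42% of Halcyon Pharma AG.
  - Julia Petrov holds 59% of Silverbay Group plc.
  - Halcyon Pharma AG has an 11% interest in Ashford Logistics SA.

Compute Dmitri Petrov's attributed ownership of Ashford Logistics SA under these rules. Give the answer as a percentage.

38.88%

By spousal attribution (R3), Dmitri Petrov is treated as also owning Julia Petrov's interest in Silverbay Group plc, giving 34% + 59% = 93%.
By spousal attribution (R3), Dmitri Petrov is treated as also owning Julia Petrov's interest in Halcyon Pharma AG, giving 24% + 42% = 66%.
Chain via Silverbay Group plc (R2): 93% × 34% = 31.62% of Ashford Logistics SA.
Chain via Halcyon Pharma AG (R2): 66% × 11% = 7.26% of Ashford Logistics SA.
Aggregating (R1): 31.62% + 7.26% = 38.88%.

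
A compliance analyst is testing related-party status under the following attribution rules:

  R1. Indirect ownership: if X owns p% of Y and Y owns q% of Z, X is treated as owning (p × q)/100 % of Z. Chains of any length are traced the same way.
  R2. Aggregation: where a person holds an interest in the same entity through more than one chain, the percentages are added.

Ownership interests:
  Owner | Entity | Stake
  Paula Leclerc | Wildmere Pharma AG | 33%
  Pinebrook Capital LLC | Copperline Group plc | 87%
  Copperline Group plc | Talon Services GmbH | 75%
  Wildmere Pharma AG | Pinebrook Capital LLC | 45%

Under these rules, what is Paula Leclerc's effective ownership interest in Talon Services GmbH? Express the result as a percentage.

Chain via Wildmere Pharma AG → Pinebrook Capital LLC → Copperline Group plc (R1): 33% × 45% × 87% × 75% = 9.689625% of Talon Services GmbH.

9.689625%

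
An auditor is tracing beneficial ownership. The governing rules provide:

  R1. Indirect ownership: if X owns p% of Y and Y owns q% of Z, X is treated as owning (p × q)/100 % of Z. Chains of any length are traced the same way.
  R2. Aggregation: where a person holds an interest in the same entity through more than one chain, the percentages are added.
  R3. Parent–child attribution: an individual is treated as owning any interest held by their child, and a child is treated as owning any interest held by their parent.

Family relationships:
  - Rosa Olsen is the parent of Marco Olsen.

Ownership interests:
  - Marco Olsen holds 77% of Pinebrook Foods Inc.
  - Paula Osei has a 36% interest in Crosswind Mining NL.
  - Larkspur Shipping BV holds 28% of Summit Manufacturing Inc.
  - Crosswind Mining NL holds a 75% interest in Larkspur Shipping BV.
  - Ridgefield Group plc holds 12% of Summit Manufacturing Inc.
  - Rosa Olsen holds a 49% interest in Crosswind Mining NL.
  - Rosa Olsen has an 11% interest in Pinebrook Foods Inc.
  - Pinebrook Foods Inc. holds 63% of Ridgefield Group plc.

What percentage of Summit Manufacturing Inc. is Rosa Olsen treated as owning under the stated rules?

16.9428%

By parent–child attribution (R3), Rosa Olsen is treated as also owning Marco Olsen's interest in Pinebrook Foods Inc, giving 11% + 77% = 88%.
Chain via Pinebrook Foods Inc. → Ridgefield Group plc (R1): 88% × 63% × 12% = 6.6528% of Summit Manufacturing Inc.
Chain via Crosswind Mining NL → Larkspur Shipping BV (R1): 49% × 75% × 28% = 10.29% of Summit Manufacturing Inc.
Aggregating (R2): 6.6528% + 10.29% = 16.9428%.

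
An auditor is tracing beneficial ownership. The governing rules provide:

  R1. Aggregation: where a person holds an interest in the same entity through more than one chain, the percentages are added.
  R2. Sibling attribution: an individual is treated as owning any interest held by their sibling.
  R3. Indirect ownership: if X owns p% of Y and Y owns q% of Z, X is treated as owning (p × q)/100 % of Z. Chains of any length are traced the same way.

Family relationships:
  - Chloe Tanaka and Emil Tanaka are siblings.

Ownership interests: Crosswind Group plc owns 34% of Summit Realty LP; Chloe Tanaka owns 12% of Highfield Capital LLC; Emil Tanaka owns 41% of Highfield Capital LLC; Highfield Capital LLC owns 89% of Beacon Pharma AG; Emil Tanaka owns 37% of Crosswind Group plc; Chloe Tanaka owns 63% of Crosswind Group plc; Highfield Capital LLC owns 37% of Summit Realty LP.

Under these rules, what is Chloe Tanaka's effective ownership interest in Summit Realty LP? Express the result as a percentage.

53.61%

By sibling attribution (R2), Chloe Tanaka is treated as also owning Emil Tanaka's interest in Crosswind Group plc, giving 63% + 37% = 100%.
By sibling attribution (R2), Chloe Tanaka is treated as also owning Emil Tanaka's interest in Highfield Capital LLC, giving 12% + 41% = 53%.
Chain via Crosswind Group plc (R3): 100% × 34% = 34% of Summit Realty LP.
Chain via Highfield Capital LLC (R3): 53% × 37% = 19.61% of Summit Realty LP.
Aggregating (R1): 34% + 19.61% = 53.61%.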